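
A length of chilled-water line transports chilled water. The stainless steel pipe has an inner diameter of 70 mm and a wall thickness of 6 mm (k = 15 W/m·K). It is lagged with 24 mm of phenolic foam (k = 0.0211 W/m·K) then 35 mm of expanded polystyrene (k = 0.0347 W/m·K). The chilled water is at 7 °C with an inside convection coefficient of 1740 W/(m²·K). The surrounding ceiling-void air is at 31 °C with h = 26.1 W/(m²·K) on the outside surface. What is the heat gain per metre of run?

Radial resistances (cylindrical: R_cond = ln(r_o/r_i)/(2πkL), R_conv = 1/(h·2πrL)):
R_inner film = 1/(h_i·2πr₁L) = 1/(1740×2π×0.035×1) = 0.002613 K/W
R_stainless steel pipe wall = ln(41/35)/(2π×15×1) = 0.001679 K/W
R_phenolic foam = ln(65/41)/(2π×0.0211×1) = 3.476 K/W
R_expanded polystyrene = ln(100/65)/(2π×0.0347×1) = 1.976 K/W
R_outer film = 1/(h_o·2πr_oL) = 1/(26.1×2π×0.1×1) = 0.06098 K/W
R_total = 5.517 K/W
Q = ΔT/R_total = 24/5.517

q′ ≈ 4.35 W/m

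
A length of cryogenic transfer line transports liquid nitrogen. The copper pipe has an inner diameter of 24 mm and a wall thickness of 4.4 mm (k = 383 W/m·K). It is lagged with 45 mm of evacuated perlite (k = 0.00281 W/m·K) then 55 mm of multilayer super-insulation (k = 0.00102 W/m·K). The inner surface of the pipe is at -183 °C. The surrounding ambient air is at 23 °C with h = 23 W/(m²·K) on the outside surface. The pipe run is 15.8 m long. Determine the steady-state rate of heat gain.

Cylindrical conduction, so R = ln(r₂/r₁)/(2πkL) per layer, in series:
R_copper pipe wall = ln(16.4/12)/(2π×383×15.8) = 8.216×10^-6 K/W
R_evacuated perlite = ln(61.4/16.4)/(2π×0.00281×15.8) = 4.732 K/W
R_multilayer super-insulation = ln(116.4/61.4)/(2π×0.00102×15.8) = 6.317 K/W
R_outer film = 1/(h_o·2πr_oL) = 1/(23×2π×0.1164×15.8) = 0.003763 K/W
R_total = 11.05 K/W
Q = ΔT/R_total = 206/11.05

Q ≈ 18.6 W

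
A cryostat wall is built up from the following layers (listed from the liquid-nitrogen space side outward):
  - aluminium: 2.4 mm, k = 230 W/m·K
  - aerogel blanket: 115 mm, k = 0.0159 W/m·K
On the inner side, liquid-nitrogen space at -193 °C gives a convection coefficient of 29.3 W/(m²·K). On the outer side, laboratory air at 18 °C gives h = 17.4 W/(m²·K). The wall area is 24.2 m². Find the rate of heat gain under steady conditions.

Treating each layer as a thermal resistance in series:
R_inner film = 1/(h_i·A) = 1/(29.3×24.2) = 0.00141 K/W
R_aluminium = L/(kA) = 0.0024/(230×24.2) = 4.312×10^-7 K/W
R_aerogel blanket = L/(kA) = 0.115/(0.0159×24.2) = 0.2989 K/W
R_outer film = 1/(h_o·A) = 1/(17.4×24.2) = 0.002375 K/W
R_total = 0.3027 K/W
Q = ΔT / R_total = 211 / 0.3027

Q ≈ 697 W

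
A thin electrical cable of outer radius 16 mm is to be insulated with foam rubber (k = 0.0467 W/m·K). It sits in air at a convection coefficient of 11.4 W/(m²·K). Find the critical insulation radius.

r_cr ≈ 4.1 mm

For a cylinder r_cr = k/h = 0.0467/11.4
r_cr = 4.1 mm; since the bare radius (16 mm) is above r_cr, any added insulation will reduce heat loss.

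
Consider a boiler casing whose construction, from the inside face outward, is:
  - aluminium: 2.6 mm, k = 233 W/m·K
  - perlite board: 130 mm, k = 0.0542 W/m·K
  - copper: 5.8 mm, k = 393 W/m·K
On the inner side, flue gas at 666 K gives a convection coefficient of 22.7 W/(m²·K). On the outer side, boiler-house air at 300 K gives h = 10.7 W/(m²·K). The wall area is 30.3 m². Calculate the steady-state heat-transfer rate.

Using the resistance-network approach (series):
R_inner film = 1/(h_i·A) = 1/(22.7×30.3) = 0.001454 K/W
R_aluminium = L/(kA) = 0.0026/(233×30.3) = 3.683×10^-7 K/W
R_perlite board = L/(kA) = 0.13/(0.0542×30.3) = 0.07916 K/W
R_copper = L/(kA) = 0.0058/(393×30.3) = 4.871×10^-7 K/W
R_outer film = 1/(h_o·A) = 1/(10.7×30.3) = 0.003084 K/W
R_total = 0.0837 K/W
Q = ΔT / R_total = 366 / 0.0837

Q ≈ 4370 W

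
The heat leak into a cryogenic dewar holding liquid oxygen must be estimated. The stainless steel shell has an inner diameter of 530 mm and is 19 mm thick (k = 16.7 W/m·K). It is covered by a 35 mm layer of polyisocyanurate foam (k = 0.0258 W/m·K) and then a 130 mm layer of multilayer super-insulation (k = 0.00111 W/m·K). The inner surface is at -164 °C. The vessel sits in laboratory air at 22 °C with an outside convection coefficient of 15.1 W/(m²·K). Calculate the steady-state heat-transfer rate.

Radial (spherical) resistances in series:
R_stainless steel shell = (1/0.265 − 1/0.284)/(4π×16.7) = 0.001203 K/W
R_polyisocyanurate foam = (1/0.284 − 1/0.319)/(4π×0.0258) = 1.192 K/W
R_multilayer super-insulation = (1/0.319 − 1/0.449)/(4π×0.00111) = 65.07 K/W
R_outer film = 1/(h·4πr_o²) = 1/(15.1×4π×0.449²) = 0.02614 K/W
R_total = 66.29 K/W
Q = ΔT/R_total = 186/66.29

Q ≈ 2.81 W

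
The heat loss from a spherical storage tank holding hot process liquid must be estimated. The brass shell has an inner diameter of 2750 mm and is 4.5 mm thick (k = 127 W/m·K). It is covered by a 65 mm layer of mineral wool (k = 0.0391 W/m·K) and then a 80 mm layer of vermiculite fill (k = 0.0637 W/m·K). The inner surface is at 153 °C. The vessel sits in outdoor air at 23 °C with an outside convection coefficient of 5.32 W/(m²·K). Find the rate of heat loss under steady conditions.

Q ≈ 1100 W

For a spherical shell R = (1/r₁ − 1/r₂)/(4πk); film R = 1/(h·4πr²). In series:
R_brass shell = (1/1.375 − 1/1.3795)/(4π×127) = 1.487×10^-6 K/W
R_mineral wool = (1/1.3795 − 1/1.4445)/(4π×0.0391) = 0.06639 K/W
R_vermiculite fill = (1/1.4445 − 1/1.5245)/(4π×0.0637) = 0.04538 K/W
R_outer film = 1/(h·4πr_o²) = 1/(5.32×4π×1.5245²) = 0.006436 K/W
R_total = 0.1182 K/W
Q = ΔT/R_total = 130/0.1182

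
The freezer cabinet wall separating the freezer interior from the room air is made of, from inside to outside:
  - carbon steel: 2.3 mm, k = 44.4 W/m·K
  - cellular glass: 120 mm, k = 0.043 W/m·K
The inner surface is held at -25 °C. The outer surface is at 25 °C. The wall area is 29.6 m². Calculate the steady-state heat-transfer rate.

Thermal resistances in series:
R_carbon steel = L/(kA) = 0.0023/(44.4×29.6) = 1.75×10^-6 K/W
R_cellular glass = L/(kA) = 0.12/(0.043×29.6) = 0.09428 K/W
R_total = 0.09428 K/W
Q = ΔT / R_total = 50 / 0.09428

Q ≈ 530 W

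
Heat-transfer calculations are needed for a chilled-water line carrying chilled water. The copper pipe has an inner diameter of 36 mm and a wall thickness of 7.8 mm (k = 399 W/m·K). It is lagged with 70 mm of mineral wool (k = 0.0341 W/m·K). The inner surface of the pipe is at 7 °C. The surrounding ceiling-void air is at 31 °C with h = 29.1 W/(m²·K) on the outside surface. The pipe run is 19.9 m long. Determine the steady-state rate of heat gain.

Cylindrical conduction, so R = ln(r₂/r₁)/(2πkL) per layer, in series:
R_copper pipe wall = ln(25.8/18)/(2π×399×19.9) = 7.216×10^-6 K/W
R_mineral wool = ln(95.8/25.8)/(2π×0.0341×19.9) = 0.3077 K/W
R_outer film = 1/(h_o·2πr_oL) = 1/(29.1×2π×0.0958×19.9) = 0.002869 K/W
R_total = 0.3106 K/W
Q = ΔT/R_total = 24/0.3106

Q ≈ 77.3 W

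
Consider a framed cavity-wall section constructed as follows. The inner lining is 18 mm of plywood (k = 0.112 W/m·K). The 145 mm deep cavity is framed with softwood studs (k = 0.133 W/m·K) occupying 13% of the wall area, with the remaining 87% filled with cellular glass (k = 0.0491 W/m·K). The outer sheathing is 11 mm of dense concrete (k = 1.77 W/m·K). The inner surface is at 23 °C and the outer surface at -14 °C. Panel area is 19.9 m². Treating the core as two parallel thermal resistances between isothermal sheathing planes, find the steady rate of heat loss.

Sheathing layers in series; stud and cavity paths in parallel between them.
R_inner = 0.018/(0.112×19.9) = 0.008076 K/W
R_stud  = 0.145/(0.133×0.13×19.9) = 0.4214 K/W
R_cav   = 0.145/(0.0491×0.87×19.9) = 0.1706 K/W
1/R_core = 1/R_stud + 1/R_cav → R_core = 0.1214 K/W
R_outer = 0.011/(1.77×19.9) = 3.123×10^-4 K/W
R_total = 0.1298 K/W
Q = ΔT/R_total = 37/0.1298

Q ≈ 285 W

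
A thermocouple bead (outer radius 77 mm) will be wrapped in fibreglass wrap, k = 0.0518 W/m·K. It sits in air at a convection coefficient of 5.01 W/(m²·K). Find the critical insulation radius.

For a sphere r_cr = 2k/h = 2×0.0518/5.01
r_cr = 20.7 mm; since the bare radius (77 mm) is above r_cr, any added insulation will reduce heat loss.

r_cr ≈ 20.7 mm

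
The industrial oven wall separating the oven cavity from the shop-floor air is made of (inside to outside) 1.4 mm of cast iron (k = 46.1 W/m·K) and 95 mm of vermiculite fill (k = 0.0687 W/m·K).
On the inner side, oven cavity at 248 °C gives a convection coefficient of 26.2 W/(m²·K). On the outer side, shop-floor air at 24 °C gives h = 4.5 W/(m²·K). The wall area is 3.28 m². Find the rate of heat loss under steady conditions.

Q ≈ 447 W

Treating each layer as a thermal resistance in series:
R_inner film = 1/(h_i·A) = 1/(26.2×3.28) = 0.01164 K/W
R_cast iron = L/(kA) = 0.0014/(46.1×3.28) = 9.259×10^-6 K/W
R_vermiculite fill = L/(kA) = 0.095/(0.0687×3.28) = 0.4216 K/W
R_outer film = 1/(h_o·A) = 1/(4.5×3.28) = 0.06775 K/W
R_total = 0.501 K/W
Q = ΔT / R_total = 224 / 0.501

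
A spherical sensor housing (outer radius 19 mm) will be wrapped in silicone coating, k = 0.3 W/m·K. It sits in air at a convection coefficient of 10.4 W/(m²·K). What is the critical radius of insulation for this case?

r_cr ≈ 57.7 mm

For a sphere r_cr = 2k/h = 2×0.3/10.4
r_cr = 57.7 mm; since the bare radius (19 mm) is below r_cr, adding a thin layer of insulation will *increase* heat loss.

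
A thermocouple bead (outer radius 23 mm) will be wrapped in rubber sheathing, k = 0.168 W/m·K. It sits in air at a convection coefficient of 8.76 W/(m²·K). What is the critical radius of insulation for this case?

r_cr ≈ 38.4 mm

For a sphere r_cr = 2k/h = 2×0.168/8.76
r_cr = 38.4 mm; since the bare radius (23 mm) is below r_cr, adding a thin layer of insulation will *increase* heat loss.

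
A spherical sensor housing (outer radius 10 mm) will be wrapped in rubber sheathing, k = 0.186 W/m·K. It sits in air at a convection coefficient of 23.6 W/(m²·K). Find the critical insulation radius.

r_cr ≈ 15.8 mm

For a sphere r_cr = 2k/h = 2×0.186/23.6
r_cr = 15.8 mm; since the bare radius (10 mm) is below r_cr, adding a thin layer of insulation will *increase* heat loss.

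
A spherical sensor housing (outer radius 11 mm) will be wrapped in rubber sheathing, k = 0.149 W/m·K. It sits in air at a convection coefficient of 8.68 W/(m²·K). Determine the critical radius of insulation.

r_cr ≈ 34.3 mm

For a sphere r_cr = 2k/h = 2×0.149/8.68
r_cr = 34.3 mm; since the bare radius (11 mm) is below r_cr, adding a thin layer of insulation will *increase* heat loss.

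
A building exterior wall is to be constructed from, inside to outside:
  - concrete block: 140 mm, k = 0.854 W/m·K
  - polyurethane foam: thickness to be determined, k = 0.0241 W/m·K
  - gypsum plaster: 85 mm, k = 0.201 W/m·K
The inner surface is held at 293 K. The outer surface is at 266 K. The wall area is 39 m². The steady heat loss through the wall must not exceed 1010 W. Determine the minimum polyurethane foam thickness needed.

Using the resistance-network approach (series):
R_concrete block = L/(kA) = 0.14/(0.854×39) = 0.004203 K/W
R_gypsum plaster = L/(kA) = 0.085/(0.201×39) = 0.01084 K/W
Sum of the known resistances R_other = 0.01505 K/W
Required total resistance R_tot = ΔT/Q_allow = 27/1010 = 0.02673 K/W
R_polyurethane foam = R_tot − R_other = 0.01169 K/W
L = R·k·A = 0.01169×0.0241×39

L ≈ 11 mm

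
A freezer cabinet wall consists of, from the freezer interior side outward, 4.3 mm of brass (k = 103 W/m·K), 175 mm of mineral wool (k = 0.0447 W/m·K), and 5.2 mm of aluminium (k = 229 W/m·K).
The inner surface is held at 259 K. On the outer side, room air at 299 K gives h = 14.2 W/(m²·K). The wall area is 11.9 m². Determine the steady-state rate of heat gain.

Q ≈ 119 W

Series thermal resistances:
R_brass = L/(kA) = 0.0043/(103×11.9) = 3.508×10^-6 K/W
R_mineral wool = L/(kA) = 0.175/(0.0447×11.9) = 0.329 K/W
R_aluminium = L/(kA) = 0.0052/(229×11.9) = 1.908×10^-6 K/W
R_outer film = 1/(h_o·A) = 1/(14.2×11.9) = 0.005918 K/W
R_total = 0.3349 K/W
Q = ΔT / R_total = 40 / 0.3349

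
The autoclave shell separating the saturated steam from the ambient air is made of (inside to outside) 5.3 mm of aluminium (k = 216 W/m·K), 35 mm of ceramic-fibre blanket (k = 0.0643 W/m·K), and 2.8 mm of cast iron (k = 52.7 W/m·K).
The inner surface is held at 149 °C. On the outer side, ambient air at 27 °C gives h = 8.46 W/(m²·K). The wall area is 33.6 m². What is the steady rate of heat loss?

Using the resistance-network approach (series):
R_aluminium = L/(kA) = 0.0053/(216×33.6) = 7.303×10^-7 K/W
R_ceramic-fibre blanket = L/(kA) = 0.035/(0.0643×33.6) = 0.0162 K/W
R_cast iron = L/(kA) = 0.0028/(52.7×33.6) = 1.581×10^-6 K/W
R_outer film = 1/(h_o·A) = 1/(8.46×33.6) = 0.003518 K/W
R_total = 0.01972 K/W
Q = ΔT / R_total = 122 / 0.01972

Q ≈ 6190 W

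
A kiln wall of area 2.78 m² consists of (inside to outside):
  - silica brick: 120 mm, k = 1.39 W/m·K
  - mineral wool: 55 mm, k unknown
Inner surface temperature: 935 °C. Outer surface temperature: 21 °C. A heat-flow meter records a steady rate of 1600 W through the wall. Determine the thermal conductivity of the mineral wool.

Using the resistance-network approach (series):
R_silica brick = L/(kA) = 0.12/(1.39×2.78) = 0.03105 K/W
Sum of known resistances R_other = 0.03105 K/W
Total R = ΔT/Q = 914/1600 = 0.5713 K/W
R_mineral wool = R_total − R_other = 0.5402 K/W
k = L/(R·A) = 0.055/(0.5402×2.78)

k ≈ 0.0366 W/(m·K)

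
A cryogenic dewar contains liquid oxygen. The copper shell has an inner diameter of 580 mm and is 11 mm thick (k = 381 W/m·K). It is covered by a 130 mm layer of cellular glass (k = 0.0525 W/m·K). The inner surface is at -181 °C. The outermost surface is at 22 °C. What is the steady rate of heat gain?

Each spherical layer contributes R = (1/r_i − 1/r_o)/(4πk):
R_copper shell = (1/0.29 − 1/0.301)/(4π×381) = 2.632×10^-5 K/W
R_cellular glass = (1/0.301 − 1/0.431)/(4π×0.0525) = 1.519 K/W
R_total = 1.519 K/W
Q = ΔT/R_total = 203/1.519

Q ≈ 134 W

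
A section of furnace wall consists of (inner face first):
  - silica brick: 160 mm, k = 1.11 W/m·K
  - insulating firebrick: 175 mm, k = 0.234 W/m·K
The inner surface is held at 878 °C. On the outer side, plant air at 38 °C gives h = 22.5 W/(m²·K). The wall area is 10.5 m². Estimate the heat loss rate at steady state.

Series thermal resistances:
R_silica brick = L/(kA) = 0.16/(1.11×10.5) = 0.01373 K/W
R_insulating firebrick = L/(kA) = 0.175/(0.234×10.5) = 0.07123 K/W
R_outer film = 1/(h_o·A) = 1/(22.5×10.5) = 0.004233 K/W
R_total = 0.08919 K/W
Q = ΔT / R_total = 840 / 0.08919

Q ≈ 9420 W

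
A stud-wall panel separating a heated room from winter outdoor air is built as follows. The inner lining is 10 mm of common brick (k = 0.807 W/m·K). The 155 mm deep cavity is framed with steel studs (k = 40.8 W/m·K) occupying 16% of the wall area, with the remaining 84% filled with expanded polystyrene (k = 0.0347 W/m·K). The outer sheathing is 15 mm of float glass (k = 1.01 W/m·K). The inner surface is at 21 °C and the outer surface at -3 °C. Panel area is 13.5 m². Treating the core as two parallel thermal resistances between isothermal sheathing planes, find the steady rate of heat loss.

Q ≈ 6370 W

Sheathing layers in series; stud and cavity paths in parallel between them.
R_inner = 0.01/(0.807×13.5) = 9.179×10^-4 K/W
R_stud  = 0.155/(40.8×0.16×13.5) = 0.001759 K/W
R_cav   = 0.155/(0.0347×0.84×13.5) = 0.3939 K/W
1/R_core = 1/R_stud + 1/R_cav → R_core = 0.001751 K/W
R_outer = 0.015/(1.01×13.5) = 0.0011 K/W
R_total = 0.003769 K/W
Q = ΔT/R_total = 24/0.003769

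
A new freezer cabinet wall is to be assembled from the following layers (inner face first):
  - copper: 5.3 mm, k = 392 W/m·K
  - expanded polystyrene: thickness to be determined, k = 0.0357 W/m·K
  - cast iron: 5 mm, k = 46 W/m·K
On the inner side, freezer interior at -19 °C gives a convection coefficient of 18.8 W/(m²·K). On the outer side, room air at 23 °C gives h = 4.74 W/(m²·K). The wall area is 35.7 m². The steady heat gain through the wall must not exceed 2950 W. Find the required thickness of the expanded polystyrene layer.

L ≈ 8.71 mm

Thermal resistances in series:
R_inner film = 1/(h_i·A) = 1/(18.8×35.7) = 0.00149 K/W
R_copper = L/(kA) = 0.0053/(392×35.7) = 3.787×10^-7 K/W
R_cast iron = L/(kA) = 0.005/(46×35.7) = 3.045×10^-6 K/W
R_outer film = 1/(h_o·A) = 1/(4.74×35.7) = 0.00591 K/W
Sum of the known resistances R_other = 0.007403 K/W
Required total resistance R_tot = ΔT/Q_allow = 42/2950 = 0.01424 K/W
R_expanded polystyrene = R_tot − R_other = 0.006834 K/W
L = R·k·A = 0.006834×0.0357×35.7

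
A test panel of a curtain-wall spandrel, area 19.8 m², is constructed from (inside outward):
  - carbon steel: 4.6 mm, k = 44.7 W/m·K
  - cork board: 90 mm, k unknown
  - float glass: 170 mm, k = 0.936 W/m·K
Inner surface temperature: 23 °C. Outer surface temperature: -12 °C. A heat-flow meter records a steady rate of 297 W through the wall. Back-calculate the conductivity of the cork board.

k ≈ 0.0418 W/(m·K)

Thermal resistances in series:
R_carbon steel = L/(kA) = 0.0046/(44.7×19.8) = 5.197×10^-6 K/W
R_float glass = L/(kA) = 0.17/(0.936×19.8) = 0.009173 K/W
Sum of known resistances R_other = 0.009178 K/W
Total R = ΔT/Q = 35/297 = 0.1178 K/W
R_cork board = R_total − R_other = 0.1087 K/W
k = L/(R·A) = 0.09/(0.1087×19.8)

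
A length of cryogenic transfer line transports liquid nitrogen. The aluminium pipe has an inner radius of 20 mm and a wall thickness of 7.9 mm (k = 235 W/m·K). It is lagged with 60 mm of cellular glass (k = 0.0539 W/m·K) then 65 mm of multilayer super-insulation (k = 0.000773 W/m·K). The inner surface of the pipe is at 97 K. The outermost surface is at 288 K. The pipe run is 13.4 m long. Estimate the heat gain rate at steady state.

Q ≈ 21.8 W

Treating each annulus and film as a series resistance:
R_aluminium pipe wall = ln(27.9/20)/(2π×235×13.4) = 1.682×10^-5 K/W
R_cellular glass = ln(87.9/27.9)/(2π×0.0539×13.4) = 0.2529 K/W
R_multilayer super-insulation = ln(152.9/87.9)/(2π×0.000773×13.4) = 8.506 K/W
R_total = 8.759 K/W
Q = ΔT/R_total = 191/8.759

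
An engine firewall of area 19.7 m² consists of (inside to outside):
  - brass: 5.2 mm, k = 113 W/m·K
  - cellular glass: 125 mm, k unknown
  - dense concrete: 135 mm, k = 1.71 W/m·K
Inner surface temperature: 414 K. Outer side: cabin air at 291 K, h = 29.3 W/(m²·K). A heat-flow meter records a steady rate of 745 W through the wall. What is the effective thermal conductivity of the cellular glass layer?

Treating each layer as a thermal resistance in series:
R_brass = L/(kA) = 0.0052/(113×19.7) = 2.336×10^-6 K/W
R_dense concrete = L/(kA) = 0.135/(1.71×19.7) = 0.004007 K/W
R_outer film = 1/(h_o·A) = 1/(29.3×19.7) = 0.001732 K/W
Sum of known resistances R_other = 0.005742 K/W
Total R = ΔT/Q = 123/745 = 0.1651 K/W
R_cellular glass = R_total − R_other = 0.1594 K/W
k = L/(R·A) = 0.125/(0.1594×19.7)

k ≈ 0.0398 W/(m·K)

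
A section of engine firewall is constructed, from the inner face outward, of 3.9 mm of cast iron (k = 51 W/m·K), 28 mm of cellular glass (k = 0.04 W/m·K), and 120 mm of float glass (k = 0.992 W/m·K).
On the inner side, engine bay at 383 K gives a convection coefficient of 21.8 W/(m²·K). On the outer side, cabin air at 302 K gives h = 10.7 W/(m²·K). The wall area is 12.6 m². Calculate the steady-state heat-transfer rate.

Q ≈ 1060 W

Model the wall as resistances in series:
R_inner film = 1/(h_i·A) = 1/(21.8×12.6) = 0.003641 K/W
R_cast iron = L/(kA) = 0.0039/(51×12.6) = 6.069×10^-6 K/W
R_cellular glass = L/(kA) = 0.028/(0.04×12.6) = 0.05556 K/W
R_float glass = L/(kA) = 0.12/(0.992×12.6) = 0.009601 K/W
R_outer film = 1/(h_o·A) = 1/(10.7×12.6) = 0.007417 K/W
R_total = 0.07622 K/W
Q = ΔT / R_total = 81 / 0.07622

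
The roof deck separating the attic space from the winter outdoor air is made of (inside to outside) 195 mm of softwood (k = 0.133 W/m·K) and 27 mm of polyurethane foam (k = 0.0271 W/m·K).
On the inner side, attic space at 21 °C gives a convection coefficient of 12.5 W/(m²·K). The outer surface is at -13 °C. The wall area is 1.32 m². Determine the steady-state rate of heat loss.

Series thermal resistances:
R_inner film = 1/(h_i·A) = 1/(12.5×1.32) = 0.06061 K/W
R_softwood = L/(kA) = 0.195/(0.133×1.32) = 1.111 K/W
R_polyurethane foam = L/(kA) = 0.027/(0.0271×1.32) = 0.7548 K/W
R_total = 1.926 K/W
Q = ΔT / R_total = 34 / 1.926

Q ≈ 17.7 W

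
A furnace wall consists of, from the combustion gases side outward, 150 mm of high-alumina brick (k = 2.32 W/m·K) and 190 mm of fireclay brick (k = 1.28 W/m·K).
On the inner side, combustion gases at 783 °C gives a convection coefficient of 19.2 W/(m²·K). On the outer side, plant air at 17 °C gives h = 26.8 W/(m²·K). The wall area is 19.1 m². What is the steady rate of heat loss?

Series thermal resistances:
R_inner film = 1/(h_i·A) = 1/(19.2×19.1) = 0.002727 K/W
R_high-alumina brick = L/(kA) = 0.15/(2.32×19.1) = 0.003385 K/W
R_fireclay brick = L/(kA) = 0.19/(1.28×19.1) = 0.007772 K/W
R_outer film = 1/(h_o·A) = 1/(26.8×19.1) = 0.001954 K/W
R_total = 0.01584 K/W
Q = ΔT / R_total = 766 / 0.01584

Q ≈ 48400 W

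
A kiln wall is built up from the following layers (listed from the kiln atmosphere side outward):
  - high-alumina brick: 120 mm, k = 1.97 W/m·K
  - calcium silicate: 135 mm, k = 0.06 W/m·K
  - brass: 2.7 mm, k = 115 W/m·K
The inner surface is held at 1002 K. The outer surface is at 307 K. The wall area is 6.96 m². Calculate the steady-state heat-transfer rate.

Series thermal resistances:
R_high-alumina brick = L/(kA) = 0.12/(1.97×6.96) = 0.008752 K/W
R_calcium silicate = L/(kA) = 0.135/(0.06×6.96) = 0.3233 K/W
R_brass = L/(kA) = 0.0027/(115×6.96) = 3.373×10^-6 K/W
R_total = 0.332 K/W
Q = ΔT / R_total = 695 / 0.332

Q ≈ 2090 W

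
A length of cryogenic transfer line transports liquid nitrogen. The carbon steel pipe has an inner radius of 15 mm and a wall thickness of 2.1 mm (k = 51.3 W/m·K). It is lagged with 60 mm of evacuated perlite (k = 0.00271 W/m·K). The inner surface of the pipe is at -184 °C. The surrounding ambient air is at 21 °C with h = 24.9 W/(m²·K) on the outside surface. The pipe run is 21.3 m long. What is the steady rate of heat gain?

Q ≈ 49.3 W

For a radial system each layer contributes R = ln(r_out/r_in)/(2πkL); films add R = 1/(hA).
R_carbon steel pipe wall = ln(17.1/15)/(2π×51.3×21.3) = 1.908×10^-5 K/W
R_evacuated perlite = ln(77.1/17.1)/(2π×0.00271×21.3) = 4.152 K/W
R_outer film = 1/(h_o·2πr_oL) = 1/(24.9×2π×0.0771×21.3) = 0.003892 K/W
R_total = 4.156 K/W
Q = ΔT/R_total = 205/4.156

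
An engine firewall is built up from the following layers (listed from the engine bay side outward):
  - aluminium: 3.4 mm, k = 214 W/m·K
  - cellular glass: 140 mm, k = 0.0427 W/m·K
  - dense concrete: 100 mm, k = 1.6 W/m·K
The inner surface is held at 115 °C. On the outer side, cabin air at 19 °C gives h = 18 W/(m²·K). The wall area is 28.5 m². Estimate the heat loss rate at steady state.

Q ≈ 805 W

Using the resistance-network approach (series):
R_aluminium = L/(kA) = 0.0034/(214×28.5) = 5.575×10^-7 K/W
R_cellular glass = L/(kA) = 0.14/(0.0427×28.5) = 0.115 K/W
R_dense concrete = L/(kA) = 0.1/(1.6×28.5) = 0.002193 K/W
R_outer film = 1/(h_o·A) = 1/(18×28.5) = 0.001949 K/W
R_total = 0.1192 K/W
Q = ΔT / R_total = 96 / 0.1192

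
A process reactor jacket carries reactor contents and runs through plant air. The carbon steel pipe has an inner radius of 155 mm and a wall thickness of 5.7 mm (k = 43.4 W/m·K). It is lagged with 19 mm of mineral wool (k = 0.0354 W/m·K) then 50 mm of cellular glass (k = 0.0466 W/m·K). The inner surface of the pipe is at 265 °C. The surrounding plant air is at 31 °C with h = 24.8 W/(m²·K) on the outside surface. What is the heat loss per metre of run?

Radial resistances (cylindrical: R_cond = ln(r_o/r_i)/(2πkL), R_conv = 1/(h·2πrL)):
R_carbon steel pipe wall = ln(160.7/155)/(2π×43.4×1) = 1.324×10^-4 K/W
R_mineral wool = ln(179.7/160.7)/(2π×0.0354×1) = 0.5024 K/W
R_cellular glass = ln(229.7/179.7)/(2π×0.0466×1) = 0.8384 K/W
R_outer film = 1/(h_o·2πr_oL) = 1/(24.8×2π×0.2297×1) = 0.02794 K/W
R_total = 1.369 K/W
Q = ΔT/R_total = 234/1.369

q′ ≈ 171 W/m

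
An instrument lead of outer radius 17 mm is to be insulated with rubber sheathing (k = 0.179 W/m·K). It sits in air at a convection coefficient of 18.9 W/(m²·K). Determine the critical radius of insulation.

For a cylinder r_cr = k/h = 0.179/18.9
r_cr = 9.47 mm; since the bare radius (17 mm) is above r_cr, any added insulation will reduce heat loss.

r_cr ≈ 9.47 mm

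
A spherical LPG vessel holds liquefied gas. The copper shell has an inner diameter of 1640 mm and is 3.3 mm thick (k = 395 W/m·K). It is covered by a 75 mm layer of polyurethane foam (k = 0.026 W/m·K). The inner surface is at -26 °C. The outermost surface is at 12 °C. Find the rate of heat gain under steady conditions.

Q ≈ 122 W

Spherical conduction: R = (1/r_in − 1/r_out)/(4πk) per layer; series-sum.
R_copper shell = (1/0.82 − 1/0.8233)/(4π×395) = 9.848×10^-7 K/W
R_polyurethane foam = (1/0.8233 − 1/0.8983)/(4π×0.026) = 0.3104 K/W
R_total = 0.3104 K/W
Q = ΔT/R_total = 38/0.3104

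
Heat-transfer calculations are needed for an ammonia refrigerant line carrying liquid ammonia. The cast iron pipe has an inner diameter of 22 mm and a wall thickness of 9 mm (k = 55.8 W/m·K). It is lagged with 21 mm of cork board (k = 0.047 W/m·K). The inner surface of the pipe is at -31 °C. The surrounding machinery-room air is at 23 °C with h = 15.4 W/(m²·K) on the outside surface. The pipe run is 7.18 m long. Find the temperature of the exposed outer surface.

T ≈ 17.9 °C

Radial resistances (cylindrical: R_cond = ln(r_o/r_i)/(2πkL), R_conv = 1/(h·2πrL)):
R_cast iron pipe wall = ln(20/11)/(2π×55.8×7.18) = 2.375×10^-4 K/W
R_cork board = ln(41/20)/(2π×0.047×7.18) = 0.3386 K/W
R_outer film = 1/(h_o·2πr_oL) = 1/(15.4×2π×0.041×7.18) = 0.03511 K/W
R_total = 0.3739 K/W
Q = ΔT/R_total = 54/0.3739
Q = 144 W
T_interface = T_inner + Q·ΣR(inner→interface) = -31 + 144×0.3388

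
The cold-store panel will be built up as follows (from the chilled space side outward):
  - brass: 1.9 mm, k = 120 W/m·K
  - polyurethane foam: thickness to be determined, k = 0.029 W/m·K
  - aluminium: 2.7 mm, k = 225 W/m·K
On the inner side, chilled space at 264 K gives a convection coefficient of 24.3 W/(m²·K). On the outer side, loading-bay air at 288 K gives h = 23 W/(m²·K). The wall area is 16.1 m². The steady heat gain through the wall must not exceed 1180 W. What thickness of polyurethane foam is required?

L ≈ 7.04 mm

Series thermal resistances:
R_inner film = 1/(h_i·A) = 1/(24.3×16.1) = 0.002556 K/W
R_brass = L/(kA) = 0.0019/(120×16.1) = 9.834×10^-7 K/W
R_aluminium = L/(kA) = 0.0027/(225×16.1) = 7.453×10^-7 K/W
R_outer film = 1/(h_o·A) = 1/(23×16.1) = 0.002701 K/W
Sum of the known resistances R_other = 0.005258 K/W
Required total resistance R_tot = ΔT/Q_allow = 24/1180 = 0.02034 K/W
R_polyurethane foam = R_tot − R_other = 0.01508 K/W
L = R·k·A = 0.01508×0.029×16.1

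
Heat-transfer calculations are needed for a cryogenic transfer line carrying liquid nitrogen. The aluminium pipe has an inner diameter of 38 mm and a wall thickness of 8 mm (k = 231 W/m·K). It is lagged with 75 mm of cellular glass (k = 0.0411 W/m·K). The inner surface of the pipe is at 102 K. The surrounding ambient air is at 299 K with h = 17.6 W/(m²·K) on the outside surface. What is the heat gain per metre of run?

Treating each annulus and film as a series resistance:
R_aluminium pipe wall = ln(27/19)/(2π×231×1) = 2.421×10^-4 K/W
R_cellular glass = ln(102/27)/(2π×0.0411×1) = 5.147 K/W
R_outer film = 1/(h_o·2πr_oL) = 1/(17.6×2π×0.102×1) = 0.08866 K/W
R_total = 5.236 K/W
Q = ΔT/R_total = 197/5.236

q′ ≈ 37.6 W/m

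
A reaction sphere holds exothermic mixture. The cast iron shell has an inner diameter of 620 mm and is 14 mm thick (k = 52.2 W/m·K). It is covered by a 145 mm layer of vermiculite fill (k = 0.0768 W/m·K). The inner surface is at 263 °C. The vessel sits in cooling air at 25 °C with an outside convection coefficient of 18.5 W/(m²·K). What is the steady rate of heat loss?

Spherical conduction: R = (1/r_in − 1/r_out)/(4πk) per layer; series-sum.
R_cast iron shell = (1/0.31 − 1/0.324)/(4π×52.2) = 2.125×10^-4 K/W
R_vermiculite fill = (1/0.324 − 1/0.469)/(4π×0.0768) = 0.9887 K/W
R_outer film = 1/(h·4πr_o²) = 1/(18.5×4π×0.469²) = 0.01956 K/W
R_total = 1.009 K/W
Q = ΔT/R_total = 238/1.009

Q ≈ 236 W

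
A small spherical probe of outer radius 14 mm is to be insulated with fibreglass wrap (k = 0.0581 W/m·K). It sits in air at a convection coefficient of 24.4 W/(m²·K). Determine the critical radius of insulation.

r_cr ≈ 4.76 mm

For a sphere r_cr = 2k/h = 2×0.0581/24.4
r_cr = 4.76 mm; since the bare radius (14 mm) is above r_cr, any added insulation will reduce heat loss.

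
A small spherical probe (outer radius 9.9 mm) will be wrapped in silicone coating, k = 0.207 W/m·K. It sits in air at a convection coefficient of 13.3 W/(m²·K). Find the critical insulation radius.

For a sphere r_cr = 2k/h = 2×0.207/13.3
r_cr = 31.1 mm; since the bare radius (9.9 mm) is below r_cr, adding a thin layer of insulation will *increase* heat loss.

r_cr ≈ 31.1 mm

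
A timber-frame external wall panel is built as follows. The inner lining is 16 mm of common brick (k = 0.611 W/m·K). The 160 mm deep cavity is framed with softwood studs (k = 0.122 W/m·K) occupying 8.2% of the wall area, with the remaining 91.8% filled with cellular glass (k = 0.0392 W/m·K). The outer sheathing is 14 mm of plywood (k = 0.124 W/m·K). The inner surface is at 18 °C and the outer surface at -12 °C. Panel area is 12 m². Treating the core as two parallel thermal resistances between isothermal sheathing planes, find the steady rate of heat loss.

Sheathing layers in series; stud and cavity paths in parallel between them.
R_inner = 0.016/(0.611×12) = 0.002182 K/W
R_stud  = 0.16/(0.122×0.082×12) = 1.333 K/W
R_cav   = 0.16/(0.0392×0.918×12) = 0.3705 K/W
1/R_core = 1/R_stud + 1/R_cav → R_core = 0.2899 K/W
R_outer = 0.014/(0.124×12) = 0.009409 K/W
R_total = 0.3015 K/W
Q = ΔT/R_total = 30/0.3015

Q ≈ 99.5 W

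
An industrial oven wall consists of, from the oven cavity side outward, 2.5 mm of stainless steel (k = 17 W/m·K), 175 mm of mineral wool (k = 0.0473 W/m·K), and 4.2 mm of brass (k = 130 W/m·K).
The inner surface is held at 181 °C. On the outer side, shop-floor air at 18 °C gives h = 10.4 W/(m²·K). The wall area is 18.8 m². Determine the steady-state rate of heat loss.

Q ≈ 807 W

Thermal resistances in series:
R_stainless steel = L/(kA) = 0.0025/(17×18.8) = 7.822×10^-6 K/W
R_mineral wool = L/(kA) = 0.175/(0.0473×18.8) = 0.1968 K/W
R_brass = L/(kA) = 0.0042/(130×18.8) = 1.718×10^-6 K/W
R_outer film = 1/(h_o·A) = 1/(10.4×18.8) = 0.005115 K/W
R_total = 0.2019 K/W
Q = ΔT / R_total = 163 / 0.2019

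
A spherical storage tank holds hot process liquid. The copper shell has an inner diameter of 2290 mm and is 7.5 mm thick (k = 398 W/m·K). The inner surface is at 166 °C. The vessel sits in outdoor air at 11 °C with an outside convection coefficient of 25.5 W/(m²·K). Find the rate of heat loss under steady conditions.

Each spherical layer contributes R = (1/r_i − 1/r_o)/(4πk):
R_copper shell = (1/1.145 − 1/1.1525)/(4π×398) = 1.136×10^-6 K/W
R_outer film = 1/(h·4πr_o²) = 1/(25.5×4π×1.1525²) = 0.002349 K/W
R_total = 0.002351 K/W
Q = ΔT/R_total = 155/0.002351

Q ≈ 65900 W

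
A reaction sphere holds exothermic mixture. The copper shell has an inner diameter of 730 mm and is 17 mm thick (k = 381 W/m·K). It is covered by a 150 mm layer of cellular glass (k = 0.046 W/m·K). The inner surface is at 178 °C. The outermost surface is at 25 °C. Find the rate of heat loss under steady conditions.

Each spherical layer contributes R = (1/r_i − 1/r_o)/(4πk):
R_copper shell = (1/0.365 − 1/0.382)/(4π×381) = 2.547×10^-5 K/W
R_cellular glass = (1/0.382 − 1/0.532)/(4π×0.046) = 1.277 K/W
R_total = 1.277 K/W
Q = ΔT/R_total = 153/1.277

Q ≈ 120 W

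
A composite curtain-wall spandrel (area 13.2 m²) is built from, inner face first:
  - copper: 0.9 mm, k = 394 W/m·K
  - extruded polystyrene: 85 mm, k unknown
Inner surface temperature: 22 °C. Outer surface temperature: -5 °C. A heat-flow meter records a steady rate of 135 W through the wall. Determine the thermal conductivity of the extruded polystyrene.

k ≈ 0.0322 W/(m·K)

Thermal resistances in series:
R_copper = L/(kA) = 0.0009/(394×13.2) = 1.731×10^-7 K/W
Sum of known resistances R_other = 1.731×10^-7 K/W
Total R = ΔT/Q = 27/135 = 0.2 K/W
R_extruded polystyrene = R_total − R_other = 0.2 K/W
k = L/(R·A) = 0.085/(0.2×13.2)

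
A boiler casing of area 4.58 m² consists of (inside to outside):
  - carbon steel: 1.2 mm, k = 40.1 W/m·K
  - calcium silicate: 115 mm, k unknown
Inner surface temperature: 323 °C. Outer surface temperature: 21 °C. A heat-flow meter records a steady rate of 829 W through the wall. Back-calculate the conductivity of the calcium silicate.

Using the resistance-network approach (series):
R_carbon steel = L/(kA) = 0.0012/(40.1×4.58) = 6.534×10^-6 K/W
Sum of known resistances R_other = 6.534×10^-6 K/W
Total R = ΔT/Q = 302/829 = 0.3643 K/W
R_calcium silicate = R_total − R_other = 0.3643 K/W
k = L/(R·A) = 0.115/(0.3643×4.58)

k ≈ 0.0689 W/(m·K)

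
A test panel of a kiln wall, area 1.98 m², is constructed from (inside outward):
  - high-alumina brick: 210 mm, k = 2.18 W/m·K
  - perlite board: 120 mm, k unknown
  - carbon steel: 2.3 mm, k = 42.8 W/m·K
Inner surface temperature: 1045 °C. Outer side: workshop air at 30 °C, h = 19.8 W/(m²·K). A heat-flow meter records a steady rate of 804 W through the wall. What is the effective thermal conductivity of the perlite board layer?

Series thermal resistances:
R_high-alumina brick = L/(kA) = 0.21/(2.18×1.98) = 0.04865 K/W
R_carbon steel = L/(kA) = 0.0023/(42.8×1.98) = 2.714×10^-5 K/W
R_outer film = 1/(h_o·A) = 1/(19.8×1.98) = 0.02551 K/W
Sum of known resistances R_other = 0.07419 K/W
Total R = ΔT/Q = 1015/804 = 1.262 K/W
R_perlite board = R_total − R_other = 1.188 K/W
k = L/(R·A) = 0.12/(1.188×1.98)

k ≈ 0.051 W/(m·K)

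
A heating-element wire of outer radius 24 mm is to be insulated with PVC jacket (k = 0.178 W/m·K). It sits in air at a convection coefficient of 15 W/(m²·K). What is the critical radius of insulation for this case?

For a cylinder r_cr = k/h = 0.178/15
r_cr = 11.9 mm; since the bare radius (24 mm) is above r_cr, any added insulation will reduce heat loss.

r_cr ≈ 11.9 mm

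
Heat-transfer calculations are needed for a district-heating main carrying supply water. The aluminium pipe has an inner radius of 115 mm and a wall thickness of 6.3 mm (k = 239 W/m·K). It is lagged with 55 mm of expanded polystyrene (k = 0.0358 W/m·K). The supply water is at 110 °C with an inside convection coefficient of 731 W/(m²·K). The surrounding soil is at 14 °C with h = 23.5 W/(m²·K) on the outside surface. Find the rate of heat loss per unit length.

Per-layer cylindrical resistances, series-summed:
R_inner film = 1/(h_i·2πr₁L) = 1/(731×2π×0.115×1) = 0.001893 K/W
R_aluminium pipe wall = ln(121.3/115)/(2π×239×1) = 3.552×10^-5 K/W
R_expanded polystyrene = ln(176.3/121.3)/(2π×0.0358×1) = 1.662 K/W
R_outer film = 1/(h_o·2πr_oL) = 1/(23.5×2π×0.1763×1) = 0.03841 K/W
R_total = 1.703 K/W
Q = ΔT/R_total = 96/1.703

q′ ≈ 56.4 W/m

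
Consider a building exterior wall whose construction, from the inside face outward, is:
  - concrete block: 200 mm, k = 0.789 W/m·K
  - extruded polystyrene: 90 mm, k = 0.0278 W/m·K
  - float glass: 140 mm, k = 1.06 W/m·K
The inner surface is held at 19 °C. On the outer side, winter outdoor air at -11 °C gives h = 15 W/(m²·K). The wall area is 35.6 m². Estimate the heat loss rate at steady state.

Series thermal resistances:
R_concrete block = L/(kA) = 0.2/(0.789×35.6) = 0.00712 K/W
R_extruded polystyrene = L/(kA) = 0.09/(0.0278×35.6) = 0.09094 K/W
R_float glass = L/(kA) = 0.14/(1.06×35.6) = 0.00371 K/W
R_outer film = 1/(h_o·A) = 1/(15×35.6) = 0.001873 K/W
R_total = 0.1036 K/W
Q = ΔT / R_total = 30 / 0.1036

Q ≈ 289 W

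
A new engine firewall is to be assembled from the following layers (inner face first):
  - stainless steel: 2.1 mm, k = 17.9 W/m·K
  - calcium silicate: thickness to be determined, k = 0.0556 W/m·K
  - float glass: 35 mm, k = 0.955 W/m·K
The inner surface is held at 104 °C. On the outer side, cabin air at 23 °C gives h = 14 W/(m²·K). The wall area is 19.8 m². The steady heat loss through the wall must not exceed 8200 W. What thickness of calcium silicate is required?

Model the wall as resistances in series:
R_stainless steel = L/(kA) = 0.0021/(17.9×19.8) = 5.925×10^-6 K/W
R_float glass = L/(kA) = 0.035/(0.955×19.8) = 0.001851 K/W
R_outer film = 1/(h_o·A) = 1/(14×19.8) = 0.003608 K/W
Sum of the known resistances R_other = 0.005464 K/W
Required total resistance R_tot = ΔT/Q_allow = 81/8200 = 0.009878 K/W
R_calcium silicate = R_tot − R_other = 0.004414 K/W
L = R·k·A = 0.004414×0.0556×19.8

L ≈ 4.86 mm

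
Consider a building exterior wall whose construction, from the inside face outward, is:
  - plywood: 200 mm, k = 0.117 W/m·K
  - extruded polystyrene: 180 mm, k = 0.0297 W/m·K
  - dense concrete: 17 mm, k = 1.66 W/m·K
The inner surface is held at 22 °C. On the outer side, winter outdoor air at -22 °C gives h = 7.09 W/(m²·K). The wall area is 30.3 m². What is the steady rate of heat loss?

Series thermal resistances:
R_plywood = L/(kA) = 0.2/(0.117×30.3) = 0.05642 K/W
R_extruded polystyrene = L/(kA) = 0.18/(0.0297×30.3) = 0.2 K/W
R_dense concrete = L/(kA) = 0.017/(1.66×30.3) = 3.38×10^-4 K/W
R_outer film = 1/(h_o·A) = 1/(7.09×30.3) = 0.004655 K/W
R_total = 0.2614 K/W
Q = ΔT / R_total = 44 / 0.2614

Q ≈ 168 W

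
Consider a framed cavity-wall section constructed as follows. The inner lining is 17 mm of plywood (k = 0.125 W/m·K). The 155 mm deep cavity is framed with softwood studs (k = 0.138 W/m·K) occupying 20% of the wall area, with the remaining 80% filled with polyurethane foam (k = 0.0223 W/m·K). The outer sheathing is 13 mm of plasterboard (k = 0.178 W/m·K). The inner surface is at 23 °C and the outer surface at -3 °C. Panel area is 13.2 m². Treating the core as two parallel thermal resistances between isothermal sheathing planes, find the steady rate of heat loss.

Sheathing layers in series; stud and cavity paths in parallel between them.
R_inner = 0.017/(0.125×13.2) = 0.0103 K/W
R_stud  = 0.155/(0.138×0.2×13.2) = 0.4255 K/W
R_cav   = 0.155/(0.0223×0.8×13.2) = 0.6582 K/W
1/R_core = 1/R_stud + 1/R_cav → R_core = 0.2584 K/W
R_outer = 0.013/(0.178×13.2) = 0.005533 K/W
R_total = 0.2743 K/W
Q = ΔT/R_total = 26/0.2743

Q ≈ 94.8 W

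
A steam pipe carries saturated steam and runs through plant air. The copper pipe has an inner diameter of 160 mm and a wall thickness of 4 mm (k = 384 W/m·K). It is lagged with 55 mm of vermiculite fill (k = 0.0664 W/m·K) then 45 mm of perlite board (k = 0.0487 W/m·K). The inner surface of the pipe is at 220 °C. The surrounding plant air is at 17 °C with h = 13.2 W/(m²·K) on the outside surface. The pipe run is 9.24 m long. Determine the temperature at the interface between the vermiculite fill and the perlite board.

Treating each annulus and film as a series resistance:
R_copper pipe wall = ln(84/80)/(2π×384×9.24) = 2.189×10^-6 K/W
R_vermiculite fill = ln(139/84)/(2π×0.0664×9.24) = 0.1307 K/W
R_perlite board = ln(184/139)/(2π×0.0487×9.24) = 0.0992 K/W
R_outer film = 1/(h_o·2πr_oL) = 1/(13.2×2π×0.184×9.24) = 0.007092 K/W
R_total = 0.2369 K/W
Q = ΔT/R_total = 203/0.2369
Q = 857 W
T_interface = T_inner − Q·ΣR(inner→interface) = 220 − 857×0.1307

T ≈ 108 °C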